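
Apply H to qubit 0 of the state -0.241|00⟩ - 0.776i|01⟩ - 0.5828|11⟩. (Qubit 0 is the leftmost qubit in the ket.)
-0.1704|00⟩ + (-0.4121 - 0.5487i)|01⟩ - 0.1704|10⟩ + (0.4121 - 0.5487i)|11⟩

H on qubit 0 mixes each pair of kets that differ only in qubit 0: amplitudes (a, b) of (|…0…⟩, |…1…⟩) become ((a + b)/√2, (a − b)/√2). Kets absent from the input have amplitude 0.
(|00⟩, |10⟩): (a, b) = (-0.241, 0) → (-0.1704, -0.1704)
(|01⟩, |11⟩): (a, b) = (-0.776i, -0.5828) → ((-0.4121 - 0.5487i), (0.4121 - 0.5487i))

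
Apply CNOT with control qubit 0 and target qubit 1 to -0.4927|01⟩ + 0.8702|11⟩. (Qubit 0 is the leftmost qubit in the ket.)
-0.4927|01⟩ + 0.8702|10⟩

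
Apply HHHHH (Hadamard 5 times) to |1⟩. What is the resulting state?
1/√2|0⟩ - 1/√2|1⟩

H² = I, so H^5 = H: a single Hadamard. With (a, b) = (0, 1), H gives ((a + b)/√2, (a − b)/√2) = (1/√2, -1/√2).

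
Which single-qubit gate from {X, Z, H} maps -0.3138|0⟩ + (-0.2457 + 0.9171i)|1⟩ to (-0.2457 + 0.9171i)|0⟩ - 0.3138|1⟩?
X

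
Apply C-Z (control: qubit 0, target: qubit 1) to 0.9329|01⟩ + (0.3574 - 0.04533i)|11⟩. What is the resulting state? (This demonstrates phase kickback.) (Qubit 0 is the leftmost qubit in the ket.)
0.9329|01⟩ + (-0.3574 + 0.04533i)|11⟩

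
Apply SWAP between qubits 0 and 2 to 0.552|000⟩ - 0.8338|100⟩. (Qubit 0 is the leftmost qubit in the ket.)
0.552|000⟩ - 0.8338|001⟩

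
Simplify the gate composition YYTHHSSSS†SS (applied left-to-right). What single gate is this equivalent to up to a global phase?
T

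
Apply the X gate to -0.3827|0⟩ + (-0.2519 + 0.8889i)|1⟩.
(-0.2519 + 0.8889i)|0⟩ - 0.3827|1⟩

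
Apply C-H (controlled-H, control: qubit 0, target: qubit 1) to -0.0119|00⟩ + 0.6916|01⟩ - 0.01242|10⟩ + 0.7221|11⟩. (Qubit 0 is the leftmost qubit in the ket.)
-0.0119|00⟩ + 0.6916|01⟩ + 0.5018|10⟩ - 0.5194|11⟩

C-H leaves the control-|0⟩ kets |00⟩, |01⟩ unchanged and applies H to qubit 1 on the control-|1⟩ pair (|10⟩, |11⟩).
H = [[1/√2, 1/√2], [1/√2, -1/√2]].
With a = amp(|10⟩) = -0.01242 and b = amp(|11⟩) = 0.7221:
new amp(|10⟩) = (1/√2)·a + (1/√2)·b = 0.5018
new amp(|11⟩) = (1/√2)·a + (-1/√2)·b = -0.5194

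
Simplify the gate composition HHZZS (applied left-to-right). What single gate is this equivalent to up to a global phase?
S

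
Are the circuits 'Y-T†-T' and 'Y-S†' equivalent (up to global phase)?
No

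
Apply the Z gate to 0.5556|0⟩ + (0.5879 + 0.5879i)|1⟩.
0.5556|0⟩ + (-0.5879 - 0.5879i)|1⟩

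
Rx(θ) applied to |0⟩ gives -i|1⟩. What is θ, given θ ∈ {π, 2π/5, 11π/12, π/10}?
π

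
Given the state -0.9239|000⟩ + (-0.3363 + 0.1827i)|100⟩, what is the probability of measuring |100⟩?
0.1465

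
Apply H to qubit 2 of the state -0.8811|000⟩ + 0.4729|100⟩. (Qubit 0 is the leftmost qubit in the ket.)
-0.623|000⟩ - 0.623|001⟩ + 0.3344|100⟩ + 0.3344|101⟩

H on qubit 2 mixes each pair of kets that differ only in qubit 2: amplitudes (a, b) of (|…0…⟩, |…1…⟩) become ((a + b)/√2, (a − b)/√2). Kets absent from the input have amplitude 0.
(|000⟩, |001⟩): (a, b) = (-0.8811, 0) → (-0.623, -0.623)
(|100⟩, |101⟩): (a, b) = (0.4729, 0) → (0.3344, 0.3344)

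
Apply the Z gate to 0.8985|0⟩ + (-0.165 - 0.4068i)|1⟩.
0.8985|0⟩ + (0.165 + 0.4068i)|1⟩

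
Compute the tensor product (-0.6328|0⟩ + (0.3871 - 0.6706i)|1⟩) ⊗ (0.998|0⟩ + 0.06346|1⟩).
-0.6315|00⟩ - 0.04016|01⟩ + (0.3863 - 0.6693i)|10⟩ + (0.02457 - 0.04256i)|11⟩

amp(|b₁b₂…⟩) = product of the factor amplitudes for bits b₁, b₂, …; only kets whose every factor amplitude is nonzero survive.
|00⟩: (-0.6328)(0.998) = -0.6315
|01⟩: (-0.6328)(0.06346) = -0.04016
|10⟩: (0.3871 - 0.6706i)(0.998) = (0.3863 - 0.6693i)
|11⟩: (0.3871 - 0.6706i)(0.06346) = (0.02457 - 0.04256i)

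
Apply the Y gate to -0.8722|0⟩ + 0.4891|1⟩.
-0.4891i|0⟩ - 0.8722i|1⟩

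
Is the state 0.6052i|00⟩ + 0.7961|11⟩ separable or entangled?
Entangled

Writing the state as a|00⟩ + b|01⟩ + c|10⟩ + d|11⟩, it is a product state iff ad − bc = 0.
Here (a, b, c, d) = (0.6052i, 0, 0, 0.7961): ad − bc = (0.6052i)(0.7961) − (0)(0) = 0.4818i ≠ 0, so the state is entangled.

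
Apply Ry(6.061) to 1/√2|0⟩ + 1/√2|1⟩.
-0.7811|0⟩ - 0.6244|1⟩

Ry(6.061) = [[cos(θ/2), −sin(θ/2)], [sin(θ/2), cos(θ/2)]]; θ = 6.061, cos(θ/2) ≈ -0.993836, sin(θ/2) ≈ 0.110864.
With a = amp(|0⟩) = 1/√2 and b = amp(|1⟩) = 1/√2:
new amp(|0⟩) = (-0.993836)·a + (-0.110864)·b = -0.7811
new amp(|1⟩) = (0.110864)·a + (-0.993836)·b = -0.6244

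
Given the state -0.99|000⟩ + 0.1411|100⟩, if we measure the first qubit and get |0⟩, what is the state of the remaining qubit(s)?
-|00⟩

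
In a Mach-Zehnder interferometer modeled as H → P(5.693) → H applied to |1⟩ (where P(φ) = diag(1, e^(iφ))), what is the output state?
(0.08458 + 0.2783i)|0⟩ + (0.9154 - 0.2783i)|1⟩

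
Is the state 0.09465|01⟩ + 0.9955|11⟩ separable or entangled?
Separable

Writing the state as a|00⟩ + b|01⟩ + c|10⟩ + d|11⟩, it is a product state iff ad − bc = 0.
Here (a, b, c, d) = (0, 0.09465, 0, 0.9955): ad − bc = (0)(0.9955) − (0.09465)(0) = 0, so the state is separable.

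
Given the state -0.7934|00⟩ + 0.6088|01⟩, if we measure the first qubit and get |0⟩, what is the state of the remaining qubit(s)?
-0.7934|0⟩ + 0.6088|1⟩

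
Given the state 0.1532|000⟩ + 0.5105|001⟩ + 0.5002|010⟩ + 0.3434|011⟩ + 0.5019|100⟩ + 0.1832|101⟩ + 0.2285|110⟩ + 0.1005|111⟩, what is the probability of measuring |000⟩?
0.02347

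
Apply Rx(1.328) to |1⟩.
-0.6163i|0⟩ + 0.7875|1⟩

Rx(1.328) = [[cos(θ/2), −i·sin(θ/2)], [−i·sin(θ/2), cos(θ/2)]]; θ = 1.328, cos(θ/2) ≈ 0.787533, sin(θ/2) ≈ 0.616272.
With a = amp(|0⟩) = 0 and b = amp(|1⟩) = 1:
new amp(|0⟩) = (0.787533)·a + (-0.616272i)·b = -0.6163i
new amp(|1⟩) = (-0.616272i)·a + (0.787533)·b = 0.7875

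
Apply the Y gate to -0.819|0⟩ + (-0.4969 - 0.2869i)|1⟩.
(-0.2869 + 0.4969i)|0⟩ - 0.819i|1⟩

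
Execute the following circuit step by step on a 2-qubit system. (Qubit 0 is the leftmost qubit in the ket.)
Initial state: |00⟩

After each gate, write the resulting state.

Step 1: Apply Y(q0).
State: i|10⟩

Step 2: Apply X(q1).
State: i|11⟩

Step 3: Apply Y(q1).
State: |10⟩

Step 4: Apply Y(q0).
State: -i|00⟩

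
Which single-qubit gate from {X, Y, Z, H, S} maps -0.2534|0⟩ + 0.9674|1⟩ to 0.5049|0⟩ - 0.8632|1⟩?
H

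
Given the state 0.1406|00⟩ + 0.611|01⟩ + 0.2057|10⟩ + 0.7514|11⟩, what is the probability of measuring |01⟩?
0.3733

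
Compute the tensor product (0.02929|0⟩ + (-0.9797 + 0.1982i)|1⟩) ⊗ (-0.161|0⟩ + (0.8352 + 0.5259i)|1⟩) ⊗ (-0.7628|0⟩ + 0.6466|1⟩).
0.003597|000⟩ - 0.003049|001⟩ + (-0.01866 - 0.01175i)|010⟩ + (0.01582 + 0.00996i)|011⟩ + (-0.1203 + 0.02434i)|100⟩ + (0.102 - 0.02063i)|101⟩ + (0.7037 + 0.2667i)|110⟩ + (-0.5965 - 0.2261i)|111⟩

amp(|b₁b₂…⟩) = product of the factor amplitudes for bits b₁, b₂, …; only kets whose every factor amplitude is nonzero survive.
|000⟩: (0.02929)(-0.161)(-0.7628) = 0.003597
|001⟩: (0.02929)(-0.161)(0.6466) = -0.003049
|010⟩: (0.02929)(0.8352 + 0.5259i)(-0.7628) = (-0.01866 - 0.01175i)
|011⟩: (0.02929)(0.8352 + 0.5259i)(0.6466) = (0.01582 + 0.00996i)
|100⟩: (-0.9797 + 0.1982i)(-0.161)(-0.7628) = (-0.1203 + 0.02434i)
|101⟩: (-0.9797 + 0.1982i)(-0.161)(0.6466) = (0.102 - 0.02063i)
|110⟩: (-0.9797 + 0.1982i)(0.8352 + 0.5259i)(-0.7628) = (0.7037 + 0.2667i)
|111⟩: (-0.9797 + 0.1982i)(0.8352 + 0.5259i)(0.6466) = (-0.5965 - 0.2261i)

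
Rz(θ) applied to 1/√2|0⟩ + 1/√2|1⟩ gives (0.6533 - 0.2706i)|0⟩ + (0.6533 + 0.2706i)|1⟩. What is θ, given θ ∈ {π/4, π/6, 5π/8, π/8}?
π/4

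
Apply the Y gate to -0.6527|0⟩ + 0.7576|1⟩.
-0.7576i|0⟩ - 0.6527i|1⟩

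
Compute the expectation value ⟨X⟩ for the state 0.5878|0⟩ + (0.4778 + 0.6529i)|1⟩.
0.5617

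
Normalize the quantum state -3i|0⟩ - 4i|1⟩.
-0.6i|0⟩ - 0.8i|1⟩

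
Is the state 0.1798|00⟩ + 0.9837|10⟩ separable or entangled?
Separable

Writing the state as a|00⟩ + b|01⟩ + c|10⟩ + d|11⟩, it is a product state iff ad − bc = 0.
Here (a, b, c, d) = (0.1798, 0, 0.9837, 0): ad − bc = (0.1798)(0) − (0)(0.9837) = 0, so the state is separable.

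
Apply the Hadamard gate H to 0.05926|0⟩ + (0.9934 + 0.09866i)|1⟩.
(0.7443 + 0.06976i)|0⟩ + (-0.6605 - 0.06976i)|1⟩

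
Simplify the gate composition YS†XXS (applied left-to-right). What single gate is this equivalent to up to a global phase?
Y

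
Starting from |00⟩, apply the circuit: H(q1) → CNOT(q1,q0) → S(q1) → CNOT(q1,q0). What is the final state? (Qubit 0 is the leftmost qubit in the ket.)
1/√2|00⟩ + (1/√2)i|01⟩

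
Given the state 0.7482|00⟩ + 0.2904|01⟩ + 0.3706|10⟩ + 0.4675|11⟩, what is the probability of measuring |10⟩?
0.1373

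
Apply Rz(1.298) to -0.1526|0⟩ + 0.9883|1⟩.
(-0.1216 + 0.09223i)|0⟩ + (0.7874 + 0.5973i)|1⟩

Rz(1.298) = [[e^(−iθ/2), 0], [0, e^(iθ/2)]] with e^(±iθ/2) = cos(θ/2) ± i·sin(θ/2); θ = 1.298, cos(θ/2) ≈ 0.796689, sin(θ/2) ≈ 0.60439.
With a = amp(|0⟩) = -0.1526 and b = amp(|1⟩) = 0.9883:
new amp(|0⟩) = (0.796689 - 0.60439i)·a = (-0.1216 + 0.09223i)
new amp(|1⟩) = (0.796689 + 0.60439i)·b = (0.7874 + 0.5973i)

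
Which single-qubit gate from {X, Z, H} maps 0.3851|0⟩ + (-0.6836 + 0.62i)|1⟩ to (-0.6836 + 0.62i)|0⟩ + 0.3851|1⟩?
X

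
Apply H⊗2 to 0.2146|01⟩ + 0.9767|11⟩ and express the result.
0.5957|00⟩ - 0.5957|01⟩ - 0.3811|10⟩ + 0.3811|11⟩

H⊗2 gives amp(|y⟩) = (1/2) Σ_x (−1)^(x·y) amp(|x⟩), where x·y is the number of positions in which both x and y have a 1.
|00⟩: (0.2146 + 0.9767)/2 = 0.5957
|01⟩: (-0.2146 - 0.9767)/2 = -0.5957
|10⟩: (0.2146 - 0.9767)/2 = -0.3811
|11⟩: (-0.2146 + 0.9767)/2 = 0.3811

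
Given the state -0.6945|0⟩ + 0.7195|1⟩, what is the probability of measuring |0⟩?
0.4823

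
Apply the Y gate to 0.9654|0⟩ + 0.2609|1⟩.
-0.2609i|0⟩ + 0.9654i|1⟩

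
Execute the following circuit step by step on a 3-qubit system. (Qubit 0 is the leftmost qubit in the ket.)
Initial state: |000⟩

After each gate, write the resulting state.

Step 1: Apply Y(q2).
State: i|001⟩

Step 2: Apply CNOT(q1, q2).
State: i|001⟩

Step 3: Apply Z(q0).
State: i|001⟩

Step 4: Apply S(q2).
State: -|001⟩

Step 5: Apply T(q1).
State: -|001⟩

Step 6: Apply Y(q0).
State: -i|101⟩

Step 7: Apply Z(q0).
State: i|101⟩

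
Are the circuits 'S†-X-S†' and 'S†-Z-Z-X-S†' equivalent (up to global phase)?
Yes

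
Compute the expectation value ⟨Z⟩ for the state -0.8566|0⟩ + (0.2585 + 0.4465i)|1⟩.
0.4676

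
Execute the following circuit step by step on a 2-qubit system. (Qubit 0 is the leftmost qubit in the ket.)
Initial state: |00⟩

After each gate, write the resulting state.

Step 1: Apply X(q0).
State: |10⟩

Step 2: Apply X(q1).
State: |11⟩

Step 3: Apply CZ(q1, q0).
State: -|11⟩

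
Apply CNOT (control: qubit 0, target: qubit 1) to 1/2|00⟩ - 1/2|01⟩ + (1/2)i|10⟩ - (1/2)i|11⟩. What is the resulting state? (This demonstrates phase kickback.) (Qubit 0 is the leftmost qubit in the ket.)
1/2|00⟩ - 1/2|01⟩ - (1/2)i|10⟩ + (1/2)i|11⟩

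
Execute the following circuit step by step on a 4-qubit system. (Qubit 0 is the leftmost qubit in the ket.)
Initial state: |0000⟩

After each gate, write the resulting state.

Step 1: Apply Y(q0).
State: i|1000⟩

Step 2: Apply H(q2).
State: (1/√2)i|1000⟩ + (1/√2)i|1010⟩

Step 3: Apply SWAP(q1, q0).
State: (1/√2)i|0100⟩ + (1/√2)i|0110⟩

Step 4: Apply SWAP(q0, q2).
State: (1/√2)i|0100⟩ + (1/√2)i|1100⟩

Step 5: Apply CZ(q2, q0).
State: (1/√2)i|0100⟩ + (1/√2)i|1100⟩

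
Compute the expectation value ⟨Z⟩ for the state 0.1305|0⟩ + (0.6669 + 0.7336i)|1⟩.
-0.9659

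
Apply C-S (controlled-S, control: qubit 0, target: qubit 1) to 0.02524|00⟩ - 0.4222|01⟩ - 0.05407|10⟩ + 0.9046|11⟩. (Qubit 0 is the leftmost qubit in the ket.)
0.02524|00⟩ - 0.4222|01⟩ - 0.05407|10⟩ + 0.9046i|11⟩

C-S leaves the control-|0⟩ kets |00⟩, |01⟩ unchanged and applies S to qubit 1 on the control-|1⟩ pair (|10⟩, |11⟩).
S = [[1, 0], [0, i]].
With a = amp(|10⟩) = -0.05407 and b = amp(|11⟩) = 0.9046:
new amp(|10⟩) = (1)·a = -0.05407
new amp(|11⟩) = (i)·b = 0.9046i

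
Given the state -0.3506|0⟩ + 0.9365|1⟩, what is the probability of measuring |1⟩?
0.877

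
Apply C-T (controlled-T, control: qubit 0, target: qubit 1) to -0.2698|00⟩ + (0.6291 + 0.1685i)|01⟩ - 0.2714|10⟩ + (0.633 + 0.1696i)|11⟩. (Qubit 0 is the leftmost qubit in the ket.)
-0.2698|00⟩ + (0.6291 + 0.1685i)|01⟩ - 0.2714|10⟩ + (0.3277 + 0.5675i)|11⟩

C-T leaves the control-|0⟩ kets |00⟩, |01⟩ unchanged and applies T to qubit 1 on the control-|1⟩ pair (|10⟩, |11⟩).
T = [[1, 0], [0, (1/√2 + (1/√2)i)]].
With a = amp(|10⟩) = -0.2714 and b = amp(|11⟩) = (0.633 + 0.1696i):
new amp(|10⟩) = (1)·a = -0.2714
new amp(|11⟩) = (1/√2 + (1/√2)i)·b = (0.3277 + 0.5675i)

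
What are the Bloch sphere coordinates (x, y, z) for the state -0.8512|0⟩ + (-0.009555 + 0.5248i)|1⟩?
(0.01627, -0.8934, 0.449)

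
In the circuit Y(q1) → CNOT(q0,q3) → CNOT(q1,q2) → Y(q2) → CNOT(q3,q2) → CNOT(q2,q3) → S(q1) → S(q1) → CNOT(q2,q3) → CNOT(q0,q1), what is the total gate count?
10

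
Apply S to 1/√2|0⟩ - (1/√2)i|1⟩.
1/√2|0⟩ + 1/√2|1⟩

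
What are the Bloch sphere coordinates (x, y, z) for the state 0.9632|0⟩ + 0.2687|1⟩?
(0.5176, 0, 0.8556)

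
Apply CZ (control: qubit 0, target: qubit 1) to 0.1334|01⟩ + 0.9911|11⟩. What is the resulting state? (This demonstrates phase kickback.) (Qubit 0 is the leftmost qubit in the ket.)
0.1334|01⟩ - 0.9911|11⟩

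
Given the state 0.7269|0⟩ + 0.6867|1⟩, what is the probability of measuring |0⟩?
0.5284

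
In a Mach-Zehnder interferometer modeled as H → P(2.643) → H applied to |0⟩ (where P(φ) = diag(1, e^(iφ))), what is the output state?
(0.06087 + 0.2391i)|0⟩ + (0.9391 - 0.2391i)|1⟩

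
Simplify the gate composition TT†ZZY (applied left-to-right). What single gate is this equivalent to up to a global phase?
Y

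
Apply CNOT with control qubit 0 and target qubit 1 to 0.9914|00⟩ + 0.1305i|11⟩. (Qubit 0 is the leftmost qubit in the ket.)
0.9914|00⟩ + 0.1305i|10⟩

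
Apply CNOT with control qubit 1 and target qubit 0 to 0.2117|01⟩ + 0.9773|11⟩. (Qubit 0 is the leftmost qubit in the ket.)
0.9773|01⟩ + 0.2117|11⟩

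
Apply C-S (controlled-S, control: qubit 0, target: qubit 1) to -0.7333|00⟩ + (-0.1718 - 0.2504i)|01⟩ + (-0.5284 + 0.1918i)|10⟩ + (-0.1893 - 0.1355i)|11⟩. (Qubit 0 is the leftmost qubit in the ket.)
-0.7333|00⟩ + (-0.1718 - 0.2504i)|01⟩ + (-0.5284 + 0.1918i)|10⟩ + (0.1355 - 0.1893i)|11⟩

C-S leaves the control-|0⟩ kets |00⟩, |01⟩ unchanged and applies S to qubit 1 on the control-|1⟩ pair (|10⟩, |11⟩).
S = [[1, 0], [0, i]].
With a = amp(|10⟩) = (-0.5284 + 0.1918i) and b = amp(|11⟩) = (-0.1893 - 0.1355i):
new amp(|10⟩) = (1)·a = (-0.5284 + 0.1918i)
new amp(|11⟩) = (i)·b = (0.1355 - 0.1893i)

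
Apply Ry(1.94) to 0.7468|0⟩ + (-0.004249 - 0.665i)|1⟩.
(0.4257 + 0.5485i)|0⟩ + (0.6136 - 0.3759i)|1⟩

Ry(1.94) = [[cos(θ/2), −sin(θ/2)], [sin(θ/2), cos(θ/2)]]; θ = 1.94, cos(θ/2) ≈ 0.5653, sin(θ/2) ≈ 0.824886.
With a = amp(|0⟩) = 0.7468 and b = amp(|1⟩) = (-0.004249 - 0.665i):
new amp(|0⟩) = (0.5653)·a + (-0.824886)·b = (0.4257 + 0.5485i)
new amp(|1⟩) = (0.824886)·a + (0.5653)·b = (0.6136 - 0.3759i)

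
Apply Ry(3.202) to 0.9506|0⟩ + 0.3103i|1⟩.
(-0.02871 - 0.3102i)|0⟩ + (0.9502 - 0.009371i)|1⟩

Ry(3.202) = [[cos(θ/2), −sin(θ/2)], [sin(θ/2), cos(θ/2)]]; θ = 3.202, cos(θ/2) ≈ -0.0301991, sin(θ/2) ≈ 0.999544.
With a = amp(|0⟩) = 0.9506 and b = amp(|1⟩) = 0.3103i:
new amp(|0⟩) = (-0.0301991)·a + (-0.999544)·b = (-0.02871 - 0.3102i)
new amp(|1⟩) = (0.999544)·a + (-0.0301991)·b = (0.9502 - 0.009371i)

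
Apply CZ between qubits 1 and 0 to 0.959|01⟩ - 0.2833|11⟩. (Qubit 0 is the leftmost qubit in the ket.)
0.959|01⟩ + 0.2833|11⟩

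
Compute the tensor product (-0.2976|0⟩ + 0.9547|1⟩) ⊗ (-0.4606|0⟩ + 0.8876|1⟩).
0.1371|00⟩ - 0.2641|01⟩ - 0.4397|10⟩ + 0.8474|11⟩

amp(|b₁b₂…⟩) = product of the factor amplitudes for bits b₁, b₂, …; only kets whose every factor amplitude is nonzero survive.
|00⟩: (-0.2976)(-0.4606) = 0.1371
|01⟩: (-0.2976)(0.8876) = -0.2641
|10⟩: (0.9547)(-0.4606) = -0.4397
|11⟩: (0.9547)(0.8876) = 0.8474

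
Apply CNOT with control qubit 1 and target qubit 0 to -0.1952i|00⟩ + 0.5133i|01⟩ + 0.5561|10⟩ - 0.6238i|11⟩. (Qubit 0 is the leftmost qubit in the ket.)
-0.1952i|00⟩ - 0.6238i|01⟩ + 0.5561|10⟩ + 0.5133i|11⟩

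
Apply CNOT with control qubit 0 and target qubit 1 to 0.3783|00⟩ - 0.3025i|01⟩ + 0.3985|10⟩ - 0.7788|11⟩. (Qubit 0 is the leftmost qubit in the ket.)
0.3783|00⟩ - 0.3025i|01⟩ - 0.7788|10⟩ + 0.3985|11⟩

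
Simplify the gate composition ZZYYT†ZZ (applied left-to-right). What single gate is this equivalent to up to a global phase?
T†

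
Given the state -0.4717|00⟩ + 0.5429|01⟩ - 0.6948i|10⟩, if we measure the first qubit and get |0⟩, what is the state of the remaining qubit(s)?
-0.6559|0⟩ + 0.7549|1⟩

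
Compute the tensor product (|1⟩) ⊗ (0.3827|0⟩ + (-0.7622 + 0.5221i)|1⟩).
0.3827|10⟩ + (-0.7622 + 0.5221i)|11⟩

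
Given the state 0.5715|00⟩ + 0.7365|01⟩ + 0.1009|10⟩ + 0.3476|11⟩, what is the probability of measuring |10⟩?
0.01018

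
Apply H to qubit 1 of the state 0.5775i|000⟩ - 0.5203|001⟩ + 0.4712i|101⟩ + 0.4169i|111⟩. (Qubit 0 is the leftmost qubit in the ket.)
0.4084i|000⟩ - 0.3679|001⟩ + 0.4084i|010⟩ - 0.3679|011⟩ + 0.628i|101⟩ + 0.0384i|111⟩

H on qubit 1 mixes each pair of kets that differ only in qubit 1: amplitudes (a, b) of (|…0…⟩, |…1…⟩) become ((a + b)/√2, (a − b)/√2). Kets absent from the input have amplitude 0.
(|000⟩, |010⟩): (a, b) = (0.5775i, 0) → (0.4084i, 0.4084i)
(|001⟩, |011⟩): (a, b) = (-0.5203, 0) → (-0.3679, -0.3679)
(|101⟩, |111⟩): (a, b) = (0.4712i, 0.4169i) → (0.628i, 0.0384i)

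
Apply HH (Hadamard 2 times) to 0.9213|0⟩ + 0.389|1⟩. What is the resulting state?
0.9213|0⟩ + 0.389|1⟩

H² = I, so an even number of Hadamards cancels: H^2 = I and the state is unchanged.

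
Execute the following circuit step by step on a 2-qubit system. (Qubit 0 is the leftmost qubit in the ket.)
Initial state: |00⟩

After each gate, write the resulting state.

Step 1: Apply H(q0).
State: 1/√2|00⟩ + 1/√2|10⟩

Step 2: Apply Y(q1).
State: (1/√2)i|01⟩ + (1/√2)i|11⟩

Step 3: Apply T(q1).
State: (-1/2 + (1/2)i)|01⟩ + (-1/2 + (1/2)i)|11⟩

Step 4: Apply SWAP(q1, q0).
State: (-1/2 + (1/2)i)|10⟩ + (-1/2 + (1/2)i)|11⟩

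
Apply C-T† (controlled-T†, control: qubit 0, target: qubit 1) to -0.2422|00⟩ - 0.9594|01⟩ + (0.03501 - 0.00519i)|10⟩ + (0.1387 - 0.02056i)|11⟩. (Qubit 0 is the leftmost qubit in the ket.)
-0.2422|00⟩ - 0.9594|01⟩ + (0.03501 - 0.00519i)|10⟩ + (0.08354 - 0.1126i)|11⟩

C-T† leaves the control-|0⟩ kets |00⟩, |01⟩ unchanged and applies T† to qubit 1 on the control-|1⟩ pair (|10⟩, |11⟩).
T† = [[1, 0], [0, (1/√2 - (1/√2)i)]].
With a = amp(|10⟩) = (0.03501 - 0.00519i) and b = amp(|11⟩) = (0.1387 - 0.02056i):
new amp(|10⟩) = (1)·a = (0.03501 - 0.00519i)
new amp(|11⟩) = (1/√2 - (1/√2)i)·b = (0.08354 - 0.1126i)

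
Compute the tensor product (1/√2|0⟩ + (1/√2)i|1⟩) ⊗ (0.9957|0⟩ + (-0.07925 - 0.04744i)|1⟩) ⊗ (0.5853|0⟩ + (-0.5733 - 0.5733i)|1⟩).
0.4121|000⟩ + (-0.4036 - 0.4036i)|001⟩ + (-0.0328 - 0.01963i)|010⟩ + (0.0129 + 0.05136i)|011⟩ + 0.4121i|100⟩ + (0.4036 - 0.4036i)|101⟩ + (0.01963 - 0.0328i)|110⟩ + (-0.05136 + 0.0129i)|111⟩

amp(|b₁b₂…⟩) = product of the factor amplitudes for bits b₁, b₂, …; only kets whose every factor amplitude is nonzero survive.
|000⟩: (1/√2)(0.9957)(0.5853) = 0.4121
|001⟩: (1/√2)(0.9957)(-0.5733 - 0.5733i) = (-0.4036 - 0.4036i)
|010⟩: (1/√2)(-0.07925 - 0.04744i)(0.5853) = (-0.0328 - 0.01963i)
|011⟩: (1/√2)(-0.07925 - 0.04744i)(-0.5733 - 0.5733i) = (0.0129 + 0.05136i)
|100⟩: ((1/√2)i)(0.9957)(0.5853) = 0.4121i
|101⟩: ((1/√2)i)(0.9957)(-0.5733 - 0.5733i) = (0.4036 - 0.4036i)
|110⟩: ((1/√2)i)(-0.07925 - 0.04744i)(0.5853) = (0.01963 - 0.0328i)
|111⟩: ((1/√2)i)(-0.07925 - 0.04744i)(-0.5733 - 0.5733i) = (-0.05136 + 0.0129i)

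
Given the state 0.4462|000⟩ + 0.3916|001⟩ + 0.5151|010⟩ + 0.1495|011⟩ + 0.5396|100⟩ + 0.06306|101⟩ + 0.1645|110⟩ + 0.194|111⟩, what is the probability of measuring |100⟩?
0.2912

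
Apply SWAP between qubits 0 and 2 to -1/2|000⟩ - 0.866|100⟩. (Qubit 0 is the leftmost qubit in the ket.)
-1/2|000⟩ - 0.866|001⟩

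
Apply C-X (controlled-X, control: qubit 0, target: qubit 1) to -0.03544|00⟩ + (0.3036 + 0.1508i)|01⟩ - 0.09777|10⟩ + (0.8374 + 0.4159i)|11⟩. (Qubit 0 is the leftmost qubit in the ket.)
-0.03544|00⟩ + (0.3036 + 0.1508i)|01⟩ + (0.8374 + 0.4159i)|10⟩ - 0.09777|11⟩

C-X leaves the control-|0⟩ kets |00⟩, |01⟩ unchanged and applies X to qubit 1 on the control-|1⟩ pair (|10⟩, |11⟩).
X = [[0, 1], [1, 0]].
With a = amp(|10⟩) = -0.09777 and b = amp(|11⟩) = (0.8374 + 0.4159i):
new amp(|10⟩) = (1)·b = (0.8374 + 0.4159i)
new amp(|11⟩) = (1)·a = -0.09777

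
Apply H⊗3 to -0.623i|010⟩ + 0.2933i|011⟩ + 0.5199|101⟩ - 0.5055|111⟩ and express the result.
(0.005091 - 0.1166i)|000⟩ + (-0.005091 - 0.324i)|001⟩ + (0.3625 + 0.1166i)|010⟩ + (-0.3625 + 0.324i)|011⟩ + (-0.005091 - 0.1166i)|100⟩ + (0.005091 - 0.324i)|101⟩ + (-0.3625 + 0.1166i)|110⟩ + (0.3625 + 0.324i)|111⟩

H⊗3 gives amp(|y⟩) = (1/2√2) Σ_x (−1)^(x·y) amp(|x⟩), where x·y is the number of positions in which both x and y have a 1.
|000⟩: (-0.623i + 0.2933i + 0.5199 - 0.5055)/(2√2) = (0.005091 - 0.1166i)
|001⟩: (-0.623i - 0.2933i - 0.5199 + 0.5055)/(2√2) = (-0.005091 - 0.324i)
|010⟩: (0.623i - 0.2933i + 0.5199 + 0.5055)/(2√2) = (0.3625 + 0.1166i)
|011⟩: (0.623i + 0.2933i - 0.5199 - 0.5055)/(2√2) = (-0.3625 + 0.324i)
|100⟩: (-0.623i + 0.2933i - 0.5199 + 0.5055)/(2√2) = (-0.005091 - 0.1166i)
|101⟩: (-0.623i - 0.2933i + 0.5199 - 0.5055)/(2√2) = (0.005091 - 0.324i)
|110⟩: (0.623i - 0.2933i - 0.5199 - 0.5055)/(2√2) = (-0.3625 + 0.1166i)
|111⟩: (0.623i + 0.2933i + 0.5199 + 0.5055)/(2√2) = (0.3625 + 0.324i)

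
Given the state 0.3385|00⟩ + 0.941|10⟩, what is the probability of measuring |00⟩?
0.1146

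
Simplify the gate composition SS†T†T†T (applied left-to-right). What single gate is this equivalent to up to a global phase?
T†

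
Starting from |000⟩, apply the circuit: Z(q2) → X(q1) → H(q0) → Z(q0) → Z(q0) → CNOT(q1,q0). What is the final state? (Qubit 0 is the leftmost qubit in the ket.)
1/√2|010⟩ + 1/√2|110⟩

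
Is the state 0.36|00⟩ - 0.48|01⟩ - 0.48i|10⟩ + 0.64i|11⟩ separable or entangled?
Separable

Writing the state as a|00⟩ + b|01⟩ + c|10⟩ + d|11⟩, it is a product state iff ad − bc = 0.
Here (a, b, c, d) = (0.36, -0.48, -0.48i, 0.64i): ad − bc = (0.36)(0.64i) − (-0.48)(-0.48i) = 0, so the state is separable.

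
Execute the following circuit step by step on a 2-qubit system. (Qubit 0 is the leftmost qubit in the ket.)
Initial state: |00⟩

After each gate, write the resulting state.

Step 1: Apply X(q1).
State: |01⟩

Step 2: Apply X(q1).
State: |00⟩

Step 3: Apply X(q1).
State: |01⟩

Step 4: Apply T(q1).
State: (1/√2 + (1/√2)i)|01⟩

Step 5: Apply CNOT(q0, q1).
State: (1/√2 + (1/√2)i)|01⟩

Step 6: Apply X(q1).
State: (1/√2 + (1/√2)i)|00⟩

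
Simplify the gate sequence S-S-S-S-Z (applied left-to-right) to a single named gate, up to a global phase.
Z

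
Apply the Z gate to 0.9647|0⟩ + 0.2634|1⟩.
0.9647|0⟩ - 0.2634|1⟩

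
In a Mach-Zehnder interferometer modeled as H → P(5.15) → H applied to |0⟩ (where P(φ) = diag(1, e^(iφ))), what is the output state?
(0.7119 - 0.4529i)|0⟩ + (0.2881 + 0.4529i)|1⟩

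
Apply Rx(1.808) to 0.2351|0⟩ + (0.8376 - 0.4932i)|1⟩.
(-0.2422 - 0.6582i)|0⟩ + (0.518 - 0.4898i)|1⟩

Rx(1.808) = [[cos(θ/2), −i·sin(θ/2)], [−i·sin(θ/2), cos(θ/2)]]; θ = 1.808, cos(θ/2) ≈ 0.618472, sin(θ/2) ≈ 0.785807.
With a = amp(|0⟩) = 0.2351 and b = amp(|1⟩) = (0.8376 - 0.4932i):
new amp(|0⟩) = (0.618472)·a + (-0.785807i)·b = (-0.2422 - 0.6582i)
new amp(|1⟩) = (-0.785807i)·a + (0.618472)·b = (0.518 - 0.4898i)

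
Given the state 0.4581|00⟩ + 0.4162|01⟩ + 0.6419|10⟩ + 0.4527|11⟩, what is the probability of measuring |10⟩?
0.412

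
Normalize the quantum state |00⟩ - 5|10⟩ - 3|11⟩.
0.169|00⟩ - 0.8452|10⟩ - 0.5071|11⟩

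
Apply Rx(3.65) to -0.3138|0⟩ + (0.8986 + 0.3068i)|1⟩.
(0.3759 - 0.8697i)|0⟩ + (-0.226 + 0.2266i)|1⟩

Rx(3.65) = [[cos(θ/2), −i·sin(θ/2)], [−i·sin(θ/2), cos(θ/2)]]; θ = 3.65, cos(θ/2) ≈ -0.251475, sin(θ/2) ≈ 0.967864.
With a = amp(|0⟩) = -0.3138 and b = amp(|1⟩) = (0.8986 + 0.3068i):
new amp(|0⟩) = (-0.251475)·a + (-0.967864i)·b = (0.3759 - 0.8697i)
new amp(|1⟩) = (-0.967864i)·a + (-0.251475)·b = (-0.226 + 0.2266i)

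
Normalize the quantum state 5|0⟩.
|0⟩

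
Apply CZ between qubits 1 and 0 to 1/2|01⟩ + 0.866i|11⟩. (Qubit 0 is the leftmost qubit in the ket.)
1/2|01⟩ - 0.866i|11⟩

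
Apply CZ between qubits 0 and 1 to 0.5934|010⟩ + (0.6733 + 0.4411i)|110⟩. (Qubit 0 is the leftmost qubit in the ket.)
0.5934|010⟩ + (-0.6733 - 0.4411i)|110⟩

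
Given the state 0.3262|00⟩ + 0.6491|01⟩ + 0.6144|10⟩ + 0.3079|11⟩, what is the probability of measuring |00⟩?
0.1064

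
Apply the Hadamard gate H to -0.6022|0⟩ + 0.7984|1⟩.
0.1387|0⟩ - 0.9904|1⟩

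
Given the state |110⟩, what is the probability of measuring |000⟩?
0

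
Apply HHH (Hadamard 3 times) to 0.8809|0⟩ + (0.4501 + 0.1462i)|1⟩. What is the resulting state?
(0.9412 + 0.1034i)|0⟩ + (0.3046 - 0.1034i)|1⟩

H² = I, so H^3 = H: a single Hadamard. With (a, b) = (0.8809, (0.4501 + 0.1462i)), H gives ((a + b)/√2, (a − b)/√2) = ((0.9412 + 0.1034i), (0.3046 - 0.1034i)).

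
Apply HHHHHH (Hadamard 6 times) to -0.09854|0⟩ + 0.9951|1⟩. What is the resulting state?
-0.09854|0⟩ + 0.9951|1⟩

H² = I, so an even number of Hadamards cancels: H^6 = I and the state is unchanged.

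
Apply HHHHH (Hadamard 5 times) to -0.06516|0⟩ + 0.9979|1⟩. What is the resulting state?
0.6595|0⟩ - 0.7517|1⟩

H² = I, so H^5 = H: a single Hadamard. With (a, b) = (-0.06516, 0.9979), H gives ((a + b)/√2, (a − b)/√2) = (0.6595, -0.7517).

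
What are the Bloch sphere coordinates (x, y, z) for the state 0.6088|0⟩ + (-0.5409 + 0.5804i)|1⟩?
(-0.6586, 0.7067, -0.2588)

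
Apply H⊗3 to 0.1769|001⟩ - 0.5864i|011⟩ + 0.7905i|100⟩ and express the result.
(0.06254 + 0.07216i)|000⟩ + (-0.06254 + 0.4868i)|001⟩ + (0.06254 + 0.4868i)|010⟩ + (-0.06254 + 0.07216i)|011⟩ + (0.06254 - 0.4868i)|100⟩ + (-0.06254 - 0.07216i)|101⟩ + (0.06254 - 0.07216i)|110⟩ + (-0.06254 - 0.4868i)|111⟩

H⊗3 gives amp(|y⟩) = (1/2√2) Σ_x (−1)^(x·y) amp(|x⟩), where x·y is the number of positions in which both x and y have a 1.
|000⟩: (0.1769 - 0.5864i + 0.7905i)/(2√2) = (0.06254 + 0.07216i)
|001⟩: (-0.1769 + 0.5864i + 0.7905i)/(2√2) = (-0.06254 + 0.4868i)
|010⟩: (0.1769 + 0.5864i + 0.7905i)/(2√2) = (0.06254 + 0.4868i)
|011⟩: (-0.1769 - 0.5864i + 0.7905i)/(2√2) = (-0.06254 + 0.07216i)
|100⟩: (0.1769 - 0.5864i - 0.7905i)/(2√2) = (0.06254 - 0.4868i)
|101⟩: (-0.1769 + 0.5864i - 0.7905i)/(2√2) = (-0.06254 - 0.07216i)
|110⟩: (0.1769 + 0.5864i - 0.7905i)/(2√2) = (0.06254 - 0.07216i)
|111⟩: (-0.1769 - 0.5864i - 0.7905i)/(2√2) = (-0.06254 - 0.4868i)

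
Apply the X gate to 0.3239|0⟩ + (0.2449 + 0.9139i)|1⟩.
(0.2449 + 0.9139i)|0⟩ + 0.3239|1⟩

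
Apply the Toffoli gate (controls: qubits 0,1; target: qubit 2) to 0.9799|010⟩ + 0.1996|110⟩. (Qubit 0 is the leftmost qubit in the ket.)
0.9799|010⟩ + 0.1996|111⟩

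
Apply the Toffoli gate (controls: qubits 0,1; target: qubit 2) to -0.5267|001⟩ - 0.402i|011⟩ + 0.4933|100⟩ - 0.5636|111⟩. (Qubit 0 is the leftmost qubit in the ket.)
-0.5267|001⟩ - 0.402i|011⟩ + 0.4933|100⟩ - 0.5636|110⟩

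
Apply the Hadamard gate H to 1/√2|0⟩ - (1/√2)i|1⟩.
(1/2 - (1/2)i)|0⟩ + (1/2 + (1/2)i)|1⟩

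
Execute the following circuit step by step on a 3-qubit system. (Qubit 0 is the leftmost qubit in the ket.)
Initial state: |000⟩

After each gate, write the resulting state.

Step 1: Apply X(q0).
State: |100⟩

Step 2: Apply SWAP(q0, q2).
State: |001⟩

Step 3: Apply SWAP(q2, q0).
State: |100⟩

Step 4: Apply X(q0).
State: |000⟩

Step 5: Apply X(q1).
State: |010⟩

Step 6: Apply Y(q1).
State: -i|000⟩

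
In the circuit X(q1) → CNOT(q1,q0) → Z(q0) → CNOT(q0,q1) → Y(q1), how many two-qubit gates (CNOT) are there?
2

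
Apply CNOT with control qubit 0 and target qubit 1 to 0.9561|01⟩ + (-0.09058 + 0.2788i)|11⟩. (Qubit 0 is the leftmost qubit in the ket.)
0.9561|01⟩ + (-0.09058 + 0.2788i)|10⟩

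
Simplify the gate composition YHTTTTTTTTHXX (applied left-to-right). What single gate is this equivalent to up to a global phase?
Y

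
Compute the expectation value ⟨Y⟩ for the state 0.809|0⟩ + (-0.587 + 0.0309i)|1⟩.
0.05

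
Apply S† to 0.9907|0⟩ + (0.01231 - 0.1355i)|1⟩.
0.9907|0⟩ + (-0.1355 - 0.01231i)|1⟩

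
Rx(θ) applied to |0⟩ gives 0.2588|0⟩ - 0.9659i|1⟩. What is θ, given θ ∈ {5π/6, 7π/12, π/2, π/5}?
5π/6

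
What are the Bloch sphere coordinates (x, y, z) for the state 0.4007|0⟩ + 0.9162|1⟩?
(0.7342, 0, -0.6789)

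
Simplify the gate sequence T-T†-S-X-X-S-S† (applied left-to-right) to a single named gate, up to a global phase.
S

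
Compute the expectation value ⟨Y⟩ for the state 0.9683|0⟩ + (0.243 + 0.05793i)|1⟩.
0.1122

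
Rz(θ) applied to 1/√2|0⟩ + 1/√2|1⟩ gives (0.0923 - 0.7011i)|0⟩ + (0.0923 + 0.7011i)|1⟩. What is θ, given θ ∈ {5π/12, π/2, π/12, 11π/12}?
11π/12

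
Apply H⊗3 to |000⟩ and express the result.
1/√8|000⟩ + 1/√8|001⟩ + 1/√8|010⟩ + 1/√8|011⟩ + 1/√8|100⟩ + 1/√8|101⟩ + 1/√8|110⟩ + 1/√8|111⟩

H⊗3 gives amp(|y⟩) = (1/2√2) Σ_x (−1)^(x·y) amp(|x⟩), where x·y is the number of positions in which both x and y have a 1.
|000⟩: (1)/(2√2) = 1/√8
|001⟩: (1)/(2√2) = 1/√8
|010⟩: (1)/(2√2) = 1/√8
|011⟩: (1)/(2√2) = 1/√8
|100⟩: (1)/(2√2) = 1/√8
|101⟩: (1)/(2√2) = 1/√8
|110⟩: (1)/(2√2) = 1/√8
|111⟩: (1)/(2√2) = 1/√8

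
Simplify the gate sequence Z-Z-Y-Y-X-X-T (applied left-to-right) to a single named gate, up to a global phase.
T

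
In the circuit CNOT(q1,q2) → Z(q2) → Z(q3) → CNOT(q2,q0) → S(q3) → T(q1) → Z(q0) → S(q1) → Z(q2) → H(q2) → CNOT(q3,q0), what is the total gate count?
11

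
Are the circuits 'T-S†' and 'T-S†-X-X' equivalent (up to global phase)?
Yes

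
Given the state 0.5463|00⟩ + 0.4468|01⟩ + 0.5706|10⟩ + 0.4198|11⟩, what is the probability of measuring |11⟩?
0.1762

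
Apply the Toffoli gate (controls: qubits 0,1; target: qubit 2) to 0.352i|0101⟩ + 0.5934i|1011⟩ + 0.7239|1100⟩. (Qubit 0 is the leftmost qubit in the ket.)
0.352i|0101⟩ + 0.5934i|1011⟩ + 0.7239|1110⟩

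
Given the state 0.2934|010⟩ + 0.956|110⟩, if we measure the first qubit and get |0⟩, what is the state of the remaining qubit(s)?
|10⟩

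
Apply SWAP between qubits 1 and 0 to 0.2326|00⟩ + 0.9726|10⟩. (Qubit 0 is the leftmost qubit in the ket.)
0.2326|00⟩ + 0.9726|01⟩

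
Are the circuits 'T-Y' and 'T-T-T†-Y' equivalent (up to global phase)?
Yes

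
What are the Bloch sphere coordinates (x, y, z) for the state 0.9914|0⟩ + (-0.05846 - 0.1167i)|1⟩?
(-0.1159, -0.2314, 0.9658)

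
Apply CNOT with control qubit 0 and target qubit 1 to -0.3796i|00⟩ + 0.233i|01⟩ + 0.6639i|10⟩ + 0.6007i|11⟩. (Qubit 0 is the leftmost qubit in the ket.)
-0.3796i|00⟩ + 0.233i|01⟩ + 0.6007i|10⟩ + 0.6639i|11⟩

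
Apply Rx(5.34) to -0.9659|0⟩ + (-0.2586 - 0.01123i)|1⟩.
(0.8554 + 0.1175i)|0⟩ + (0.2304 + 0.4488i)|1⟩

Rx(5.34) = [[cos(θ/2), −i·sin(θ/2)], [−i·sin(θ/2), cos(θ/2)]]; θ = 5.34, cos(θ/2) ≈ -0.890846, sin(θ/2) ≈ 0.454306.
With a = amp(|0⟩) = -0.9659 and b = amp(|1⟩) = (-0.2586 - 0.01123i):
new amp(|0⟩) = (-0.890846)·a + (-0.454306i)·b = (0.8554 + 0.1175i)
new amp(|1⟩) = (-0.454306i)·a + (-0.890846)·b = (0.2304 + 0.4488i)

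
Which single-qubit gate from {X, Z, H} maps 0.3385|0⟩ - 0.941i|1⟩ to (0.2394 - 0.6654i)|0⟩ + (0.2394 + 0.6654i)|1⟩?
H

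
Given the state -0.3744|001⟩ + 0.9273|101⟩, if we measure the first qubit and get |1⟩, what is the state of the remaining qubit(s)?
|01⟩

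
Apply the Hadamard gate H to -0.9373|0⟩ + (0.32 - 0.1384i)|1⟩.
(-0.4365 - 0.09786i)|0⟩ + (-0.889 + 0.09786i)|1⟩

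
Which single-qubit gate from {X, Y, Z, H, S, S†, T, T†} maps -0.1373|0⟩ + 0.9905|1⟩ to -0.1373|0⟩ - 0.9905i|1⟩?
S†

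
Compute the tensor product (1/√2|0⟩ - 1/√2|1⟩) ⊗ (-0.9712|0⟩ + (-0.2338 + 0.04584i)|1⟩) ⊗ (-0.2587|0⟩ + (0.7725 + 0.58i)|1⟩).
0.1777|000⟩ + (-0.5305 - 0.3983i)|001⟩ + (0.04277 - 0.008385i)|010⟩ + (-0.1465 - 0.07085i)|011⟩ - 0.1777|100⟩ + (0.5305 + 0.3983i)|101⟩ + (-0.04277 + 0.008385i)|110⟩ + (0.1465 + 0.07085i)|111⟩

amp(|b₁b₂…⟩) = product of the factor amplitudes for bits b₁, b₂, …; only kets whose every factor amplitude is nonzero survive.
|000⟩: (1/√2)(-0.9712)(-0.2587) = 0.1777
|001⟩: (1/√2)(-0.9712)(0.7725 + 0.58i) = (-0.5305 - 0.3983i)
|010⟩: (1/√2)(-0.2338 + 0.04584i)(-0.2587) = (0.04277 - 0.008385i)
|011⟩: (1/√2)(-0.2338 + 0.04584i)(0.7725 + 0.58i) = (-0.1465 - 0.07085i)
|100⟩: (-1/√2)(-0.9712)(-0.2587) = -0.1777
|101⟩: (-1/√2)(-0.9712)(0.7725 + 0.58i) = (0.5305 + 0.3983i)
|110⟩: (-1/√2)(-0.2338 + 0.04584i)(-0.2587) = (-0.04277 + 0.008385i)
|111⟩: (-1/√2)(-0.2338 + 0.04584i)(0.7725 + 0.58i) = (0.1465 + 0.07085i)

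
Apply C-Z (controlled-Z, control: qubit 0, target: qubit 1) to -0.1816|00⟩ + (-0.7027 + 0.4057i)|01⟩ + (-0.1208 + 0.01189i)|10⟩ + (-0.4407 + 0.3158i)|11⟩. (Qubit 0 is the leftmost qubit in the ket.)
-0.1816|00⟩ + (-0.7027 + 0.4057i)|01⟩ + (-0.1208 + 0.01189i)|10⟩ + (0.4407 - 0.3158i)|11⟩

C-Z leaves the control-|0⟩ kets |00⟩, |01⟩ unchanged and applies Z to qubit 1 on the control-|1⟩ pair (|10⟩, |11⟩).
Z = [[1, 0], [0, -1]].
With a = amp(|10⟩) = (-0.1208 + 0.01189i) and b = amp(|11⟩) = (-0.4407 + 0.3158i):
new amp(|10⟩) = (1)·a = (-0.1208 + 0.01189i)
new amp(|11⟩) = (-1)·b = (0.4407 - 0.3158i)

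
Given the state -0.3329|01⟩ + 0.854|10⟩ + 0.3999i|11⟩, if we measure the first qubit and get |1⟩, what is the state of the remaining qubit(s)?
0.9056|0⟩ + 0.4241i|1⟩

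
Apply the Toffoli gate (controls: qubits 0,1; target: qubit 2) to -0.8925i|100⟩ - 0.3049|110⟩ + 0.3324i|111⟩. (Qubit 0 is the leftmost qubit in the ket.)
-0.8925i|100⟩ + 0.3324i|110⟩ - 0.3049|111⟩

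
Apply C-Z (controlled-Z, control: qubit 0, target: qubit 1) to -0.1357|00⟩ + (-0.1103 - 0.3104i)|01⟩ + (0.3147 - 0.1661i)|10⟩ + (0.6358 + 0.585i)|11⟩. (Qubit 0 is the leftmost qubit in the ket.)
-0.1357|00⟩ + (-0.1103 - 0.3104i)|01⟩ + (0.3147 - 0.1661i)|10⟩ + (-0.6358 - 0.585i)|11⟩

C-Z leaves the control-|0⟩ kets |00⟩, |01⟩ unchanged and applies Z to qubit 1 on the control-|1⟩ pair (|10⟩, |11⟩).
Z = [[1, 0], [0, -1]].
With a = amp(|10⟩) = (0.3147 - 0.1661i) and b = amp(|11⟩) = (0.6358 + 0.585i):
new amp(|10⟩) = (1)·a = (0.3147 - 0.1661i)
new amp(|11⟩) = (-1)·b = (-0.6358 - 0.585i)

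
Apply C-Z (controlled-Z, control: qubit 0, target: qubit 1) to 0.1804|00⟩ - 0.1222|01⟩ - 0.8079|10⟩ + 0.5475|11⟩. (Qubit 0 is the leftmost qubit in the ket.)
0.1804|00⟩ - 0.1222|01⟩ - 0.8079|10⟩ - 0.5475|11⟩

C-Z leaves the control-|0⟩ kets |00⟩, |01⟩ unchanged and applies Z to qubit 1 on the control-|1⟩ pair (|10⟩, |11⟩).
Z = [[1, 0], [0, -1]].
With a = amp(|10⟩) = -0.8079 and b = amp(|11⟩) = 0.5475:
new amp(|10⟩) = (1)·a = -0.8079
new amp(|11⟩) = (-1)·b = -0.5475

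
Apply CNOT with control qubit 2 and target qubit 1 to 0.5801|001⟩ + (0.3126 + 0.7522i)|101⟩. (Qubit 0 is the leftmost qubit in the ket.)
0.5801|011⟩ + (0.3126 + 0.7522i)|111⟩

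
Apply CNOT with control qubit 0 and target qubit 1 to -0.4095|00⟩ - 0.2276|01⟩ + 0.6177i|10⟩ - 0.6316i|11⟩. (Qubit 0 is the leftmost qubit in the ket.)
-0.4095|00⟩ - 0.2276|01⟩ - 0.6316i|10⟩ + 0.6177i|11⟩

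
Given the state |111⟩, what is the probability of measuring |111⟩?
1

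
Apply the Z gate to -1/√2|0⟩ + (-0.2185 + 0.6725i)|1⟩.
-1/√2|0⟩ + (0.2185 - 0.6725i)|1⟩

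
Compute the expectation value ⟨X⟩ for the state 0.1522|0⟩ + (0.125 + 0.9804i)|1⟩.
0.03805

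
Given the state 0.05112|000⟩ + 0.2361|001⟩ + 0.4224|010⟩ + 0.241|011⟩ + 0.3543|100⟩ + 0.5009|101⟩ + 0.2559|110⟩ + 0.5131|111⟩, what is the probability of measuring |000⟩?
0.002613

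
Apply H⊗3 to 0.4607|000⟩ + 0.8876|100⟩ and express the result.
0.4767|000⟩ + 0.4767|001⟩ + 0.4767|010⟩ + 0.4767|011⟩ - 0.1509|100⟩ - 0.1509|101⟩ - 0.1509|110⟩ - 0.1509|111⟩

H⊗3 gives amp(|y⟩) = (1/2√2) Σ_x (−1)^(x·y) amp(|x⟩), where x·y is the number of positions in which both x and y have a 1.
|000⟩: (0.4607 + 0.8876)/(2√2) = 0.4767
|001⟩: (0.4607 + 0.8876)/(2√2) = 0.4767
|010⟩: (0.4607 + 0.8876)/(2√2) = 0.4767
|011⟩: (0.4607 + 0.8876)/(2√2) = 0.4767
|100⟩: (0.4607 - 0.8876)/(2√2) = -0.1509
|101⟩: (0.4607 - 0.8876)/(2√2) = -0.1509
|110⟩: (0.4607 - 0.8876)/(2√2) = -0.1509
|111⟩: (0.4607 - 0.8876)/(2√2) = -0.1509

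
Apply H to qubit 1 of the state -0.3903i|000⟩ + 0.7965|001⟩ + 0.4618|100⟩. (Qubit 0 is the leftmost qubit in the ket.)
-0.276i|000⟩ + 0.5632|001⟩ - 0.276i|010⟩ + 0.5632|011⟩ + 0.3265|100⟩ + 0.3265|110⟩

H on qubit 1 mixes each pair of kets that differ only in qubit 1: amplitudes (a, b) of (|…0…⟩, |…1…⟩) become ((a + b)/√2, (a − b)/√2). Kets absent from the input have amplitude 0.
(|000⟩, |010⟩): (a, b) = (-0.3903i, 0) → (-0.276i, -0.276i)
(|001⟩, |011⟩): (a, b) = (0.7965, 0) → (0.5632, 0.5632)
(|100⟩, |110⟩): (a, b) = (0.4618, 0) → (0.3265, 0.3265)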